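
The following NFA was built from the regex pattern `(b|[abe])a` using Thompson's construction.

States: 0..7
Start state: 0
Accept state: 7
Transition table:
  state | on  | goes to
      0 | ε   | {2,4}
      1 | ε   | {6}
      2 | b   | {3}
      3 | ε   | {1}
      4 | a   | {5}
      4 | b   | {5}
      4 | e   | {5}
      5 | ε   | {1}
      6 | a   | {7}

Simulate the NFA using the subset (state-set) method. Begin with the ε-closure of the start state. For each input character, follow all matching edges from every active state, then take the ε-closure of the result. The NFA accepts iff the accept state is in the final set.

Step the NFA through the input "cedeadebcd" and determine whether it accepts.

Answer: REJECT

Steps:
start: ε-closure({0}) = {0,2,4}
'c' @ 1: {}  — state set empty
rest 'edeadebcd' ignored (set empty)
after full input: {}  (accept=7 not in)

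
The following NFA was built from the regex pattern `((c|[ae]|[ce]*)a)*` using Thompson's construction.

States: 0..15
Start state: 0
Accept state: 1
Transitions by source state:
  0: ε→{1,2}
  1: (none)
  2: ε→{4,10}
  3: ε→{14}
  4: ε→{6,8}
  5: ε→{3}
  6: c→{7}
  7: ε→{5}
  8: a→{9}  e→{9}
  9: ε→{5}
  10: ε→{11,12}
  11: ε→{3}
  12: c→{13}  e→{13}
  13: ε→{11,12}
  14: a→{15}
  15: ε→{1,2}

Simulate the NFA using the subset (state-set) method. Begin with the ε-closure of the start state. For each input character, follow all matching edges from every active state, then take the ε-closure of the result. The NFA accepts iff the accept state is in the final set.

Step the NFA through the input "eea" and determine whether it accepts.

Answer: ACCEPT

Trace:
S₀ = ε-closure({0}) = {0,1,2,3,4,6,8,10,11,12,14}
'e' @ 1: {3,5,9,11,12,13,14}
'e' @ 2: {3,11,12,13,14}
'a' @ 3: {1,2,3,4,6,8,10,11,12,14,15}  [accepting]
end set {1,2,3,4,6,8,10,11,12,14,15} — state 1 in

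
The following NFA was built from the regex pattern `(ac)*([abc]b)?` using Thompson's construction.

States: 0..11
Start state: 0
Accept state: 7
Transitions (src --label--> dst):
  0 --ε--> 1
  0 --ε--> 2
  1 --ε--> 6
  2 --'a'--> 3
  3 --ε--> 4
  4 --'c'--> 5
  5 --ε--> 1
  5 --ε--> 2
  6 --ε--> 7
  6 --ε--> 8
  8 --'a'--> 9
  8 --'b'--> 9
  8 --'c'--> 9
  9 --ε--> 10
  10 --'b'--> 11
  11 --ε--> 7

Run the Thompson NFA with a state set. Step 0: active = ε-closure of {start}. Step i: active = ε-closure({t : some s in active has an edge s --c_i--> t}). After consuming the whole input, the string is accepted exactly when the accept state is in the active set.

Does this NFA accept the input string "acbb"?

Answer: ACCEPT

Steps:
initial (ε-close {0}): {0,1,2,6,7,8}
'a' @ 1: {3,4,9,10}
'c' @ 2: {1,2,5,6,7,8}  [accepting]
'b' @ 3: {9,10}
'b' @ 4: {7,11}  [accepting]
final: {7,11}; accept 7 in set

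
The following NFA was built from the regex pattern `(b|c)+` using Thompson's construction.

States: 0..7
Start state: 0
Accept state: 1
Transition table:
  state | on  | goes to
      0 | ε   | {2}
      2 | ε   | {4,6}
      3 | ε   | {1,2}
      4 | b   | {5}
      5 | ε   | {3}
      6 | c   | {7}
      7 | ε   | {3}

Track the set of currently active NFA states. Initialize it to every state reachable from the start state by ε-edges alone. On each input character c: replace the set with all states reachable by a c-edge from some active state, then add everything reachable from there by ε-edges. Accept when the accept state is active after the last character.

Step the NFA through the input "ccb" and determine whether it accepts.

S₀ = ε-closure({0}) = {0,2,4,6}
'c' @ 1: {1,2,3,4,6,7}  [accepting]
'c' @ 2: {1,2,3,4,6,7}  [accepting]
'b' @ 3: {1,2,3,4,5,6}  [accepting]
after full input: {1,2,3,4,5,6}  (accept=1 in)

Answer: ACCEPT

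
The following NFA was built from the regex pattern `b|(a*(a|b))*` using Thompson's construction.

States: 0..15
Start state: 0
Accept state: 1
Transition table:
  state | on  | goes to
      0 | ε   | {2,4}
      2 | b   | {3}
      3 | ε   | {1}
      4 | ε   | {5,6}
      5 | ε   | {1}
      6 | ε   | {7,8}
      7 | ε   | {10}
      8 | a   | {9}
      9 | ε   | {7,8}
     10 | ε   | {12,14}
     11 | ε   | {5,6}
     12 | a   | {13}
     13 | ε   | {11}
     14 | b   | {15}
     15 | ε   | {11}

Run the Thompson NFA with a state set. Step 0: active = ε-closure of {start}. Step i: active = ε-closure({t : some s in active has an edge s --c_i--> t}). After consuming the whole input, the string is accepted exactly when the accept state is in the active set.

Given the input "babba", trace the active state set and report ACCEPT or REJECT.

initial (ε-close {0}): {0,1,2,4,5,6,7,8,10,12,14}
'b' @ 1: {1,3,5,6,7,8,10,11,12,14,15}  ✓accept
'a' @ 2: {1,5,6,7,8,9,10,11,12,13,14}  ✓accept
'b' @ 3: {1,5,6,7,8,10,11,12,14,15}  ✓accept
'b' @ 4: {1,5,6,7,8,10,11,12,14,15}  ✓accept
'a' @ 5: {1,5,6,7,8,9,10,11,12,13,14}  ✓accept
after full input: {1,5,6,7,8,9,10,11,12,13,14}  (accept=1 in)

Answer: ACCEPT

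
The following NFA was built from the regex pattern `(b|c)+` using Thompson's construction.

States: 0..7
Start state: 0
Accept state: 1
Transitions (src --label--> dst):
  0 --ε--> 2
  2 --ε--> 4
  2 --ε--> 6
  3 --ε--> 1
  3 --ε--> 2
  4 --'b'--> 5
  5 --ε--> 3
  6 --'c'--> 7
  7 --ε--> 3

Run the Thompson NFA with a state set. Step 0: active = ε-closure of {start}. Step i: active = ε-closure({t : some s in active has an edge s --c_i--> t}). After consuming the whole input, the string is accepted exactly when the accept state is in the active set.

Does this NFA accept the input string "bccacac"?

Answer: REJECT

Derivation:
start: ε-closure({0}) = {0,2,4,6}
'b' @ 1: {1,2,3,4,5,6}  (accept∈set)
'c' @ 2: {1,2,3,4,6,7}  (accept∈set)
'c' @ 3: {1,2,3,4,6,7}  (accept∈set)
'a' @ 4: {}  — dead — no transitions
rest 'cac' ignored (set empty)
end set {} — state 1 not in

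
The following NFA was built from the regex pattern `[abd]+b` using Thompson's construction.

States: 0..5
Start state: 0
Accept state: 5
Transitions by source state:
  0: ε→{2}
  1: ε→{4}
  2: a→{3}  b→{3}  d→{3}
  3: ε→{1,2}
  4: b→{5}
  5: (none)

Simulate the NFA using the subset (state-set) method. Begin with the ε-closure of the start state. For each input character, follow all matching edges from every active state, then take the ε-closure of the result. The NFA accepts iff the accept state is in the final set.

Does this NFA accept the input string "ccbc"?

Answer: REJECT

Derivation:
S₀ = ε-closure({0}) = {0,2}
'c' @ 1: {}  — dead — no transitions
rest 'cbc' ignored (set empty)
after full input: {}  (accept=5 not in)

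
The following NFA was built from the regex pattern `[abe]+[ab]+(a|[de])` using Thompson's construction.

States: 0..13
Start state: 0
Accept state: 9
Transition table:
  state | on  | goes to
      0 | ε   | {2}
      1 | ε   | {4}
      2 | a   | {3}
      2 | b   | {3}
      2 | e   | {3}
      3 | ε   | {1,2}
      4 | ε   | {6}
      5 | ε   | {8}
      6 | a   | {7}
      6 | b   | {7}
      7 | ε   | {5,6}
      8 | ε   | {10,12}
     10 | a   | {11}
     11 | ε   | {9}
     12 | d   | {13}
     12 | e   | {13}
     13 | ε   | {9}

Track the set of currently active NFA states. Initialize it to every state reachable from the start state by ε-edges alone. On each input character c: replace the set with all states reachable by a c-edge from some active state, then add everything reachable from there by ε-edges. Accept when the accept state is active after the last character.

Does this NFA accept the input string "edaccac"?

Answer: REJECT

Derivation:
start: ε-closure({0}) = {0,2}
'e' @ 1: {1,2,3,4,6}
'd' @ 2: {}  — state set empty
rest 'accac' ignored (set empty)
end set {} — state 9 not in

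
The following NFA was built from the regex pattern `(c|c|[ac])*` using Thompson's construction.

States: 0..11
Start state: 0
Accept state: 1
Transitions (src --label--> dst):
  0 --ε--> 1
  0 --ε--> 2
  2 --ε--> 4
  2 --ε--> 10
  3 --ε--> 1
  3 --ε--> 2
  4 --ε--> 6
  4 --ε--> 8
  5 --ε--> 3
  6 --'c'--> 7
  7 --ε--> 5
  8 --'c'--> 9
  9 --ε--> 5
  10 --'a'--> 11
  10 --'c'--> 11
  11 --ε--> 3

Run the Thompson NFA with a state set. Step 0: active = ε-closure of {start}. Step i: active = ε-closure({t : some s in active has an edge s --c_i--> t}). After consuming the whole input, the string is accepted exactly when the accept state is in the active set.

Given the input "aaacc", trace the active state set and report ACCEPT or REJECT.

Answer: ACCEPT

Steps:
initial (ε-close {0}): {0,1,2,4,6,8,10}
'a' @ 1: {1,2,3,4,6,8,10,11}  (accept∈set)
'a' @ 2: {1,2,3,4,6,8,10,11}  (accept∈set)
'a' @ 3: {1,2,3,4,6,8,10,11}  (accept∈set)
'c' @ 4: {1,2,3,4,5,6,7,8,9,10,11}  (accept∈set)
'c' @ 5: {1,2,3,4,5,6,7,8,9,10,11}  (accept∈set)
final: {1,2,3,4,5,6,7,8,9,10,11}; accept 1 in set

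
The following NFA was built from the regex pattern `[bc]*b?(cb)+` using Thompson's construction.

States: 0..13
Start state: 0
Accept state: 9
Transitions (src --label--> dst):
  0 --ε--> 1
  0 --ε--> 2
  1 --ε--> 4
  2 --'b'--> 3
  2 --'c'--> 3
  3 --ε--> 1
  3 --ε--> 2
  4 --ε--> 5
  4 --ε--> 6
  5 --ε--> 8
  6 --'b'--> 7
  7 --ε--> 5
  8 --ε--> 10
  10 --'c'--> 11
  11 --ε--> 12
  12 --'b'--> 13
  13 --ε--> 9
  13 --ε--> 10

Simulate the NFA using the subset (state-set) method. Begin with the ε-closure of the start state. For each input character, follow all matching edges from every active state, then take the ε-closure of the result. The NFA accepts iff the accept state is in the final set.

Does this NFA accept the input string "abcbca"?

Answer: REJECT

Derivation:
start: ε-closure({0}) = {0,1,2,4,5,6,8,10}
'a' @ 1: {}  — no active states
rest 'bcbca' ignored (set empty)
end set {} — state 9 not in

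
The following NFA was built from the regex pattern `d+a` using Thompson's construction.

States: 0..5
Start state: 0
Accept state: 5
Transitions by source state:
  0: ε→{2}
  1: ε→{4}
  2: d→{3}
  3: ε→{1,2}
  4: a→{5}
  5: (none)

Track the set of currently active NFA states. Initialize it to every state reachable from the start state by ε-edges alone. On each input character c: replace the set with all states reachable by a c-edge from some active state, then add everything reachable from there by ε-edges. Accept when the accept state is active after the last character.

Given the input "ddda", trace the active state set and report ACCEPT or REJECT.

S₀ = ε-closure({0}) = {0,2}
'd' @ 1: {1,2,3,4}
'd' @ 2: {1,2,3,4}
'd' @ 3: {1,2,3,4}
'a' @ 4: {5}  ✓accept
end set {5} — state 5 in

Answer: ACCEPT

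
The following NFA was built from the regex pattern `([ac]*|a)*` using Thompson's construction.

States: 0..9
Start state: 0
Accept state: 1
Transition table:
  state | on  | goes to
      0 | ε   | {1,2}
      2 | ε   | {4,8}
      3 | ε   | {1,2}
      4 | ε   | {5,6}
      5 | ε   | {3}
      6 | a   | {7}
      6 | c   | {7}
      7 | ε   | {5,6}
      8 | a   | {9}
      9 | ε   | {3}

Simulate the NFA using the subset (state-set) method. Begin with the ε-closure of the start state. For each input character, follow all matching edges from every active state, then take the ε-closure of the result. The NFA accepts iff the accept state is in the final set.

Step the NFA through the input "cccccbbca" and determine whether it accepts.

Answer: REJECT

Trace:
S₀ = ε-closure({0}) = {0,1,2,3,4,5,6,8}
'c' @ 1: {1,2,3,4,5,6,7,8}  (accept∈set)
'c' @ 2: {1,2,3,4,5,6,7,8}  (accept∈set)
'c' @ 3: {1,2,3,4,5,6,7,8}  (accept∈set)
'c' @ 4: {1,2,3,4,5,6,7,8}  (accept∈set)
'c' @ 5: {1,2,3,4,5,6,7,8}  (accept∈set)
'b' @ 6: {}  — state set empty
rest 'bca' ignored (set empty)
final: {}; accept 1 not in set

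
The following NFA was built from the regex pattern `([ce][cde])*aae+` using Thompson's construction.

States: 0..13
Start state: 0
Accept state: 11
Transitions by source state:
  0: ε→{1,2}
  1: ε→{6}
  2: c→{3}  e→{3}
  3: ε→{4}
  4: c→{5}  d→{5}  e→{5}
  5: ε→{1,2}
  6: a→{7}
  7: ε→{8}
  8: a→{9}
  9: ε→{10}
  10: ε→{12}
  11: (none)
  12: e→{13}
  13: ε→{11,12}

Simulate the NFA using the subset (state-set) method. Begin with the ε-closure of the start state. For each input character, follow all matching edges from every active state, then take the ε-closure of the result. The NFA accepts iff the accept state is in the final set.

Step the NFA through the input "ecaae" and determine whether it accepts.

Answer: ACCEPT

Steps:
start: ε-closure({0}) = {0,1,2,6}
'e' @ 1: {3,4}
'c' @ 2: {1,2,5,6}
'a' @ 3: {7,8}
'a' @ 4: {9,10,12}
'e' @ 5: {11,12,13}  [accepting]
final: {11,12,13}; accept 11 in set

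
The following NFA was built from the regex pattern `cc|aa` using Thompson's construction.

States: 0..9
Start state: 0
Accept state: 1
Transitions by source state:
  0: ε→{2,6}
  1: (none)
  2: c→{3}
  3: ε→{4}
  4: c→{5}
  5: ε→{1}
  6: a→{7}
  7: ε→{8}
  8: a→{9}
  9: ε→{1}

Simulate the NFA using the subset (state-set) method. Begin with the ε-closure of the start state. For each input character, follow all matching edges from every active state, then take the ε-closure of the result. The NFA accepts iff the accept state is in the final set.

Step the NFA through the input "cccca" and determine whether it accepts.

Answer: REJECT

Trace:
S₀ = ε-closure({0}) = {0,2,6}
'c' @ 1: {3,4}
'c' @ 2: {1,5}  (accept∈set)
'c' @ 3: {}  — dead — no transitions
rest 'ca' ignored (set empty)
after full input: {}  (accept=1 not in)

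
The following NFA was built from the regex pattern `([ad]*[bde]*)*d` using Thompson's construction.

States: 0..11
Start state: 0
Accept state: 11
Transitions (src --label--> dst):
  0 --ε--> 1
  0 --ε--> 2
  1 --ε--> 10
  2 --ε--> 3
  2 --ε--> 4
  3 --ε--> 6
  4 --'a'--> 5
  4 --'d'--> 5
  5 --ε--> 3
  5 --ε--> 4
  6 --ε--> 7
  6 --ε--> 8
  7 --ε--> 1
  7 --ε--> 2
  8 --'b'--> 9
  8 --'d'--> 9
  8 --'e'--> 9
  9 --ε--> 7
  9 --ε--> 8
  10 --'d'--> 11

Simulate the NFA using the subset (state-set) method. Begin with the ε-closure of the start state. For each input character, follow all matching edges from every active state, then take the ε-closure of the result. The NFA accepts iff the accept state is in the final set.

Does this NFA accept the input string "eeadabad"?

initial (ε-close {0}): {0,1,2,3,4,6,7,8,10}
'e' @ 1: {1,2,3,4,6,7,8,9,10}
'e' @ 2: {1,2,3,4,6,7,8,9,10}
'a' @ 3: {1,2,3,4,5,6,7,8,10}
'd' @ 4: {1,2,3,4,5,6,7,8,9,10,11}  (accept∈set)
'a' @ 5: {1,2,3,4,5,6,7,8,10}
'b' @ 6: {1,2,3,4,6,7,8,9,10}
'a' @ 7: {1,2,3,4,5,6,7,8,10}
'd' @ 8: {1,2,3,4,5,6,7,8,9,10,11}  (accept∈set)
end set {1,2,3,4,5,6,7,8,9,10,11} — state 11 in

Answer: ACCEPT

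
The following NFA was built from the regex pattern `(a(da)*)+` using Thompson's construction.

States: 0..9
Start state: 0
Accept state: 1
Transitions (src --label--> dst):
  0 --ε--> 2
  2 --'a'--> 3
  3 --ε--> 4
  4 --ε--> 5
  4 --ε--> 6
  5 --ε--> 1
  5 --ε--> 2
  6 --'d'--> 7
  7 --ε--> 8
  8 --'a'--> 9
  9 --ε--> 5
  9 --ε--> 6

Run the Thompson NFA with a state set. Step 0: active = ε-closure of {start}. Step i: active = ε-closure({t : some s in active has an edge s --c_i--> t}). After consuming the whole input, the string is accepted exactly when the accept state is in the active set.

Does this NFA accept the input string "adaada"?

Answer: ACCEPT

Derivation:
S₀ = ε-closure({0}) = {0,2}
'a' @ 1: {1,2,3,4,5,6}  [accepting]
'd' @ 2: {7,8}
'a' @ 3: {1,2,5,6,9}  [accepting]
'a' @ 4: {1,2,3,4,5,6}  [accepting]
'd' @ 5: {7,8}
'a' @ 6: {1,2,5,6,9}  [accepting]
final: {1,2,5,6,9}; accept 1 in set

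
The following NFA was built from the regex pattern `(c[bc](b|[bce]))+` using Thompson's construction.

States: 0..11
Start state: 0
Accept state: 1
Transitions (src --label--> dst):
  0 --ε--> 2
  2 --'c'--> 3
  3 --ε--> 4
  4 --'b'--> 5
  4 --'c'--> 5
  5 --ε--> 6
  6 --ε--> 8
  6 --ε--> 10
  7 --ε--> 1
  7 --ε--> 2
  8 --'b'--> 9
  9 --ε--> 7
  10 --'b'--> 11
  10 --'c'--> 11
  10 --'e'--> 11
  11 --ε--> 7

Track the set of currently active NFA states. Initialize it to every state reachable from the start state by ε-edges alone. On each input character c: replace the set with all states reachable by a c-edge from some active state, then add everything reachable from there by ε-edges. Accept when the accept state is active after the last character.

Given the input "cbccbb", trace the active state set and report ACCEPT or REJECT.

S₀ = ε-closure({0}) = {0,2}
'c' @ 1: {3,4}
'b' @ 2: {5,6,8,10}
'c' @ 3: {1,2,7,11}  (accept∈set)
'c' @ 4: {3,4}
'b' @ 5: {5,6,8,10}
'b' @ 6: {1,2,7,9,11}  (accept∈set)
end set {1,2,7,9,11} — state 1 in

Answer: ACCEPT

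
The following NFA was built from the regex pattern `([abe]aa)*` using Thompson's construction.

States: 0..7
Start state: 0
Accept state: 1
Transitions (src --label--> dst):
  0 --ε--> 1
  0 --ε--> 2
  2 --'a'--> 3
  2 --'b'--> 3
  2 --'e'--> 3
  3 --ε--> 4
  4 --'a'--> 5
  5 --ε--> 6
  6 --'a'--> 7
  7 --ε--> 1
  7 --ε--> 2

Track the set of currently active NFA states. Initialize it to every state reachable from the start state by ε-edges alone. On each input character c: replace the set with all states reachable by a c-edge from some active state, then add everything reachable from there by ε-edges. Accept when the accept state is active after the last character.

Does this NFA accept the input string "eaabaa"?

start: ε-closure({0}) = {0,1,2}
'e' @ 1: {3,4}
'a' @ 2: {5,6}
'a' @ 3: {1,2,7}  [accepting]
'b' @ 4: {3,4}
'a' @ 5: {5,6}
'a' @ 6: {1,2,7}  [accepting]
after full input: {1,2,7}  (accept=1 in)

Answer: ACCEPT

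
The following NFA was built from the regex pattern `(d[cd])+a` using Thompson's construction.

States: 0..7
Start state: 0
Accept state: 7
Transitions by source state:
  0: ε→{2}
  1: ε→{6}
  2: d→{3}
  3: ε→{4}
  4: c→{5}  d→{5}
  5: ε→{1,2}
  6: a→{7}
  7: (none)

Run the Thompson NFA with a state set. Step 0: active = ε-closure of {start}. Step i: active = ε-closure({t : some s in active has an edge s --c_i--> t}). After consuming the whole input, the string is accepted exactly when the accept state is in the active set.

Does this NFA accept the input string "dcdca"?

Answer: ACCEPT

Trace:
S₀ = ε-closure({0}) = {0,2}
'd' @ 1: {3,4}
'c' @ 2: {1,2,5,6}
'd' @ 3: {3,4}
'c' @ 4: {1,2,5,6}
'a' @ 5: {7}  [accepting]
after full input: {7}  (accept=7 in)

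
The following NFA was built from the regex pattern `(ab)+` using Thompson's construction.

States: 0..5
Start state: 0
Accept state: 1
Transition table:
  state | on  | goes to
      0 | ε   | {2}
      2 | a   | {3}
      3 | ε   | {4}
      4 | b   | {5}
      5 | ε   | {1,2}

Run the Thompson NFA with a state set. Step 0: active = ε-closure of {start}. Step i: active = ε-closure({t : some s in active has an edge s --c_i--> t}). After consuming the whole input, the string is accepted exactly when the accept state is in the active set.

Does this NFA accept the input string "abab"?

initial (ε-close {0}): {0,2}
'a' @ 1: {3,4}
'b' @ 2: {1,2,5}  (accept∈set)
'a' @ 3: {3,4}
'b' @ 4: {1,2,5}  (accept∈set)
after full input: {1,2,5}  (accept=1 in)

Answer: ACCEPT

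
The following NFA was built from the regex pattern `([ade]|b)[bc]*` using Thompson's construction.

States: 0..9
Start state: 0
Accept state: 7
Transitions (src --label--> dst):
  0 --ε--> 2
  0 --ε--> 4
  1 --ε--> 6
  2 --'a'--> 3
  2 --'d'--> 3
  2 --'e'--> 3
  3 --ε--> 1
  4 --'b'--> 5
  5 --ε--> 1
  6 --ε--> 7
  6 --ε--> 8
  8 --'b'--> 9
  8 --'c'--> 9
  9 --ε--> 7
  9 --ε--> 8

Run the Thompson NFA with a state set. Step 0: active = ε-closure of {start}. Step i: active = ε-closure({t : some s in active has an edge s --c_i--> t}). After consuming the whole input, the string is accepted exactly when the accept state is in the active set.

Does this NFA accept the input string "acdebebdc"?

Answer: REJECT

Derivation:
start: ε-closure({0}) = {0,2,4}
'a' @ 1: {1,3,6,7,8}  (accept∈set)
'c' @ 2: {7,8,9}  (accept∈set)
'd' @ 3: {}  — state set empty
rest 'ebebdc' ignored (set empty)
end set {} — state 7 not in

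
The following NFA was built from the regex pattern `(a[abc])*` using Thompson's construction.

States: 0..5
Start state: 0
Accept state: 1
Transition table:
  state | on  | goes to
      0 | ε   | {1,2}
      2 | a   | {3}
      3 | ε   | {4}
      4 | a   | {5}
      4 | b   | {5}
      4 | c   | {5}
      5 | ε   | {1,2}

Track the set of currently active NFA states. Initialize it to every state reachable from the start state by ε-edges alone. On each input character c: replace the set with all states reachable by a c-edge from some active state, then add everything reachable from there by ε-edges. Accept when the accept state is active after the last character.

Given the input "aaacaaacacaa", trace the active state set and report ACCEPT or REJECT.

Answer: ACCEPT

Steps:
S₀ = ε-closure({0}) = {0,1,2}
'a' @ 1: {3,4}
'a' @ 2: {1,2,5}  ✓accept
'a' @ 3: {3,4}
'c' @ 4: {1,2,5}  ✓accept
'a' @ 5: {3,4}
'a' @ 6: {1,2,5}  ✓accept
'a' @ 7: {3,4}
'c' @ 8: {1,2,5}  ✓accept
'a' @ 9: {3,4}
'c' @ 10: {1,2,5}  ✓accept
'a' @ 11: {3,4}
'a' @ 12: {1,2,5}  ✓accept
end set {1,2,5} — state 1 in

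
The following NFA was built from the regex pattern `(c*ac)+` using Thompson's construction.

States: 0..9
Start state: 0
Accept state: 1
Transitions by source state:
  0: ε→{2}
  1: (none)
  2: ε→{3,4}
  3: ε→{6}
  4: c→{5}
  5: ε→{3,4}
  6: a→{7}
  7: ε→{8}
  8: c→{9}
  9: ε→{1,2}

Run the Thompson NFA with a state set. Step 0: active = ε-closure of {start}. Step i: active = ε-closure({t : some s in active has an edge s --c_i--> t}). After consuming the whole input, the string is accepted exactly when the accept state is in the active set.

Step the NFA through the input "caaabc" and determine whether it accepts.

Answer: REJECT

Steps:
start: ε-closure({0}) = {0,2,3,4,6}
'c' @ 1: {3,4,5,6}
'a' @ 2: {7,8}
'a' @ 3: {}  — state set empty
rest 'abc' ignored (set empty)
final: {}; accept 1 not in set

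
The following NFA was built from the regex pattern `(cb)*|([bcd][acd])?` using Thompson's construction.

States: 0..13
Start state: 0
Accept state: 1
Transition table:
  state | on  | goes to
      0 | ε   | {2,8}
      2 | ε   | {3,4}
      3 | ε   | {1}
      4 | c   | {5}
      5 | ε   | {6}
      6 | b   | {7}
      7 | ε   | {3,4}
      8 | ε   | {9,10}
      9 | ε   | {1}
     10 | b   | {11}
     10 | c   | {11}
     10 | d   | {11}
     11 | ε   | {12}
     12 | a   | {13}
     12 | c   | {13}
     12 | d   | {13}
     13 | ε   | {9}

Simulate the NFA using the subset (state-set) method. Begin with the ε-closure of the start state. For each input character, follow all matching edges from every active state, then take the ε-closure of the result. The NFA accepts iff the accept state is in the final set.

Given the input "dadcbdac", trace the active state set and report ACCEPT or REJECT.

start: ε-closure({0}) = {0,1,2,3,4,8,9,10}
'd' @ 1: {11,12}
'a' @ 2: {1,9,13}  (accept∈set)
'd' @ 3: {}  — dead — no transitions
rest 'cbdac' ignored (set empty)
after full input: {}  (accept=1 not in)

Answer: REJECT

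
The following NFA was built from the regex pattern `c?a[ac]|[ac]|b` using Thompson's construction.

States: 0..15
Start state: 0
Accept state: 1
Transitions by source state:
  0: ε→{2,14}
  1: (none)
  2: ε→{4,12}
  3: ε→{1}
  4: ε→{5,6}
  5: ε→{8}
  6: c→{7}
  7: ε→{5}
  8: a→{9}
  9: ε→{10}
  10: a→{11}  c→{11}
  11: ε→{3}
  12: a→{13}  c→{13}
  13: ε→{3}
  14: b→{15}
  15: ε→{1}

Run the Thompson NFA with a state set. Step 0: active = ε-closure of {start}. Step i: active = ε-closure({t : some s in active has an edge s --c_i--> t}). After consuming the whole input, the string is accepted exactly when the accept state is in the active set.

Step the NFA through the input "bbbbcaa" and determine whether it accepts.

Answer: REJECT

Derivation:
start: ε-closure({0}) = {0,2,4,5,6,8,12,14}
'b' @ 1: {1,15}  (accept∈set)
'b' @ 2: {}  — no active states
rest 'bbcaa' ignored (set empty)
final: {}; accept 1 not in set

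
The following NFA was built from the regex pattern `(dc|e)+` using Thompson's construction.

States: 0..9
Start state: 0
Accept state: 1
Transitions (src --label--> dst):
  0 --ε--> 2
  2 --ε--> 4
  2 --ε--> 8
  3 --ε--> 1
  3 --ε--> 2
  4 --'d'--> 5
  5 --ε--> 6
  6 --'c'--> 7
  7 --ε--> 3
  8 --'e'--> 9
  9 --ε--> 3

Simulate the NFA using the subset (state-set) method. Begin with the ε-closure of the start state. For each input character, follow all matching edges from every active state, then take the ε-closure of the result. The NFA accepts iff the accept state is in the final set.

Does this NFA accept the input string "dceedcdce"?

initial (ε-close {0}): {0,2,4,8}
'd' @ 1: {5,6}
'c' @ 2: {1,2,3,4,7,8}  (accept∈set)
'e' @ 3: {1,2,3,4,8,9}  (accept∈set)
'e' @ 4: {1,2,3,4,8,9}  (accept∈set)
'd' @ 5: {5,6}
'c' @ 6: {1,2,3,4,7,8}  (accept∈set)
'd' @ 7: {5,6}
'c' @ 8: {1,2,3,4,7,8}  (accept∈set)
'e' @ 9: {1,2,3,4,8,9}  (accept∈set)
after full input: {1,2,3,4,8,9}  (accept=1 in)

Answer: ACCEPT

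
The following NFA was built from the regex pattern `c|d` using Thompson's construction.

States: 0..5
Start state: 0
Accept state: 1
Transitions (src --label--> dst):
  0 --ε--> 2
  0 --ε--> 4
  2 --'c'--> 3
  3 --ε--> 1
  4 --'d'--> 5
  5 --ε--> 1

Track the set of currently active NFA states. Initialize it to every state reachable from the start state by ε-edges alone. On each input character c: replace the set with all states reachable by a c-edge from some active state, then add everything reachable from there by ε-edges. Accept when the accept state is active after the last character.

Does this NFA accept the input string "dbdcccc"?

Answer: REJECT

Trace:
initial (ε-close {0}): {0,2,4}
'd' @ 1: {1,5}  [accepting]
'b' @ 2: {}  — no active states
rest 'dcccc' ignored (set empty)
end set {} — state 1 not in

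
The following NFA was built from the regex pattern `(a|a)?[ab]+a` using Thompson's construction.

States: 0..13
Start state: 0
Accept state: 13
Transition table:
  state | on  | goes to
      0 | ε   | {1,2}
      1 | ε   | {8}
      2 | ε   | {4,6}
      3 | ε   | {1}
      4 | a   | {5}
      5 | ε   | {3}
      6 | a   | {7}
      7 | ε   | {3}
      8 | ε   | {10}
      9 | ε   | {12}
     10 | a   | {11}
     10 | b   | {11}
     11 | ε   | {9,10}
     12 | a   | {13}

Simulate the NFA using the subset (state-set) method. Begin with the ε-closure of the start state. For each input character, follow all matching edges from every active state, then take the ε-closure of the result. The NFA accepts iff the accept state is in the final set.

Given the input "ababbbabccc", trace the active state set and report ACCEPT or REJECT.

start: ε-closure({0}) = {0,1,2,4,6,8,10}
'a' @ 1: {1,3,5,7,8,9,10,11,12}
'b' @ 2: {9,10,11,12}
'a' @ 3: {9,10,11,12,13}  [accepting]
'b' @ 4: {9,10,11,12}
'b' @ 5: {9,10,11,12}
'b' @ 6: {9,10,11,12}
'a' @ 7: {9,10,11,12,13}  [accepting]
'b' @ 8: {9,10,11,12}
'c' @ 9: {}  — state set empty
rest 'cc' ignored (set empty)
after full input: {}  (accept=13 not in)

Answer: REJECT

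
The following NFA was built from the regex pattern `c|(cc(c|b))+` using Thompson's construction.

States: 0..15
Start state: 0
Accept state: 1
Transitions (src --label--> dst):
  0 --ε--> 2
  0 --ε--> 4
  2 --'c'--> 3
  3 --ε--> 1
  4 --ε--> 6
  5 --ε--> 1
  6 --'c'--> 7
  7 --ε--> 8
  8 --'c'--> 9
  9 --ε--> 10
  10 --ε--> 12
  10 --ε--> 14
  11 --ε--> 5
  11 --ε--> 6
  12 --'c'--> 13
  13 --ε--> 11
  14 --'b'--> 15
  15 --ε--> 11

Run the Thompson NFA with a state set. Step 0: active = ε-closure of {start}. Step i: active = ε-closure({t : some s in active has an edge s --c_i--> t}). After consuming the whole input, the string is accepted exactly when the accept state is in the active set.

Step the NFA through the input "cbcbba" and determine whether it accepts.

Answer: REJECT

Trace:
S₀ = ε-closure({0}) = {0,2,4,6}
'c' @ 1: {1,3,7,8}  (accept∈set)
'b' @ 2: {}  — state set empty
rest 'cbba' ignored (set empty)
end set {} — state 1 not in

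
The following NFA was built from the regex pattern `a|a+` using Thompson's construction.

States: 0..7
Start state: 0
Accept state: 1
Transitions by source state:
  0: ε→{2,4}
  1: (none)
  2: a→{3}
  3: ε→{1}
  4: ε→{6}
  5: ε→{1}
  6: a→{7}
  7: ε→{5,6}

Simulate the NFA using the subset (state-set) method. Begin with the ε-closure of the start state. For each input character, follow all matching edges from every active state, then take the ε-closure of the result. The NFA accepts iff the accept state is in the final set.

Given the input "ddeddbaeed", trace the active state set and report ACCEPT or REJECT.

Answer: REJECT

Trace:
start: ε-closure({0}) = {0,2,4,6}
'd' @ 1: {}  — state set empty
rest 'deddbaeed' ignored (set empty)
final: {}; accept 1 not in set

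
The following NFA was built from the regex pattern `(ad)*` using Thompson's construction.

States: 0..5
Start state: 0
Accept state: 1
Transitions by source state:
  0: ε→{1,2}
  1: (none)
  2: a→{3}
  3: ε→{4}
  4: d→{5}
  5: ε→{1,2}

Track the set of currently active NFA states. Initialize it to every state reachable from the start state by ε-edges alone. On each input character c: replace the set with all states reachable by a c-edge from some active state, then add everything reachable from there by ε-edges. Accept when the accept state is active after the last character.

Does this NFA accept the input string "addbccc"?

Answer: REJECT

Derivation:
S₀ = ε-closure({0}) = {0,1,2}
'a' @ 1: {3,4}
'd' @ 2: {1,2,5}  ✓accept
'd' @ 3: {}  — dead — no transitions
rest 'bccc' ignored (set empty)
after full input: {}  (accept=1 not in)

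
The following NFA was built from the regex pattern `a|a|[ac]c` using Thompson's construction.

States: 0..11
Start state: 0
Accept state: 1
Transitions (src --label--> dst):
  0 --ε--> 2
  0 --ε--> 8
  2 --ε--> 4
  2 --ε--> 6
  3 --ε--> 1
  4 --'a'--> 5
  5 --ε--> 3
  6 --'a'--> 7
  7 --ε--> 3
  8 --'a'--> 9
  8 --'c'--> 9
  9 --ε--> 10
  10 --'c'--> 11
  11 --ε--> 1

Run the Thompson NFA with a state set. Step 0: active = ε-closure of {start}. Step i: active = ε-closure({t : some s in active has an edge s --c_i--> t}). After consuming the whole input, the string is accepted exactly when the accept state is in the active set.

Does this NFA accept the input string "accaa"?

S₀ = ε-closure({0}) = {0,2,4,6,8}
'a' @ 1: {1,3,5,7,9,10}  ✓accept
'c' @ 2: {1,11}  ✓accept
'c' @ 3: {}  — dead — no transitions
rest 'aa' ignored (set empty)
after full input: {}  (accept=1 not in)

Answer: REJECT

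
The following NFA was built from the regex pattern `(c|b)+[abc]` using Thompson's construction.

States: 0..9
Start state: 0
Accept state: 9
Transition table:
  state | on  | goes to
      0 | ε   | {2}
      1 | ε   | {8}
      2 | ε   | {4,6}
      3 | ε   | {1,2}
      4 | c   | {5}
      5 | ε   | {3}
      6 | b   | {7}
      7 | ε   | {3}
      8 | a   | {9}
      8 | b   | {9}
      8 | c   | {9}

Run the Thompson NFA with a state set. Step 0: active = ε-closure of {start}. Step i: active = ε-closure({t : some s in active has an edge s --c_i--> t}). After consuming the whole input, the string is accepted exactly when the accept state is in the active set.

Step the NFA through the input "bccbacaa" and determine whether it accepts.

start: ε-closure({0}) = {0,2,4,6}
'b' @ 1: {1,2,3,4,6,7,8}
'c' @ 2: {1,2,3,4,5,6,8,9}  ✓accept
'c' @ 3: {1,2,3,4,5,6,8,9}  ✓accept
'b' @ 4: {1,2,3,4,6,7,8,9}  ✓accept
'a' @ 5: {9}  ✓accept
'c' @ 6: {}  — dead — no transitions
rest 'aa' ignored (set empty)
after full input: {}  (accept=9 not in)

Answer: REJECT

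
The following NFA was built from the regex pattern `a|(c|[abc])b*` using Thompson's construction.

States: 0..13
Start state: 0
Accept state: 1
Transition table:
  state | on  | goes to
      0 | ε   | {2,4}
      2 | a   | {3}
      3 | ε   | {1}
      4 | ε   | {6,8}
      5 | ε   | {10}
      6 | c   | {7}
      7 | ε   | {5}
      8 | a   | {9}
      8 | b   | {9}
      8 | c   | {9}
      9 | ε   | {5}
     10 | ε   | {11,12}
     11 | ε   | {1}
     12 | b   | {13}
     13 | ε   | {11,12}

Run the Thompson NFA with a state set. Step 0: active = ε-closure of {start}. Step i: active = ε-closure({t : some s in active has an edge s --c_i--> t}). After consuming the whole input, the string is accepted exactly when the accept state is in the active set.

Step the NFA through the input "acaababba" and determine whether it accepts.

S₀ = ε-closure({0}) = {0,2,4,6,8}
'a' @ 1: {1,3,5,9,10,11,12}  ✓accept
'c' @ 2: {}  — state set empty
rest 'aababba' ignored (set empty)
after full input: {}  (accept=1 not in)

Answer: REJECT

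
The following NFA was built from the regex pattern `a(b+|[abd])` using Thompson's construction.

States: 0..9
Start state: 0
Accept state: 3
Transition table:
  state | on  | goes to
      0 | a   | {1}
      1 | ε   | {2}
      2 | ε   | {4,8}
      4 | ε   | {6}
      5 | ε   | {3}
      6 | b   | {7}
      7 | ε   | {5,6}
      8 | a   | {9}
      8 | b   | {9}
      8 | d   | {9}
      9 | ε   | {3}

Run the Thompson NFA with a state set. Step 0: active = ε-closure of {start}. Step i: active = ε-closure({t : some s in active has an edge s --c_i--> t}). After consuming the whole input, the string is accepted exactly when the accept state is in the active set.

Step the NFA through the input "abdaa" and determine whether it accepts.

initial (ε-close {0}): {0}
'a' @ 1: {1,2,4,6,8}
'b' @ 2: {3,5,6,7,9}  [accepting]
'd' @ 3: {}  — no active states
rest 'aa' ignored (set empty)
final: {}; accept 3 not in set

Answer: REJECT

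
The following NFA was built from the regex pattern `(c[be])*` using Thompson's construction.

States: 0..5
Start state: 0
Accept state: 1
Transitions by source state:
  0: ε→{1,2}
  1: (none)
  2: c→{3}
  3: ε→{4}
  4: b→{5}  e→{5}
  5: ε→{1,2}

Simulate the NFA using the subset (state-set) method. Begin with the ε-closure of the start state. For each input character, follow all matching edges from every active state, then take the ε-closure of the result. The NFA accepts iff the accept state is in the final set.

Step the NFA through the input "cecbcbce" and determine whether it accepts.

initial (ε-close {0}): {0,1,2}
'c' @ 1: {3,4}
'e' @ 2: {1,2,5}  ✓accept
'c' @ 3: {3,4}
'b' @ 4: {1,2,5}  ✓accept
'c' @ 5: {3,4}
'b' @ 6: {1,2,5}  ✓accept
'c' @ 7: {3,4}
'e' @ 8: {1,2,5}  ✓accept
end set {1,2,5} — state 1 in

Answer: ACCEPT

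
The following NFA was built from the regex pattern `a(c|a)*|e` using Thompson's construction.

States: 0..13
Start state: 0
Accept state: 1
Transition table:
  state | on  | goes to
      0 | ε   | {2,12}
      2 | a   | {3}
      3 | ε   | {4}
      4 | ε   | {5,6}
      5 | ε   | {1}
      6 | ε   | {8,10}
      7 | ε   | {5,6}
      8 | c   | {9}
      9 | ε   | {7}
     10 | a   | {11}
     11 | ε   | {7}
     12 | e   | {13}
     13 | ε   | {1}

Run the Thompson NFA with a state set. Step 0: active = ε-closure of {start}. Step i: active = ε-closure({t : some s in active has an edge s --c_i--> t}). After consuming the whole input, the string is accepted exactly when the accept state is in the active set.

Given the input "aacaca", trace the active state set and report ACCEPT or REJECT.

Answer: ACCEPT

Trace:
S₀ = ε-closure({0}) = {0,2,12}
'a' @ 1: {1,3,4,5,6,8,10}  ✓accept
'a' @ 2: {1,5,6,7,8,10,11}  ✓accept
'c' @ 3: {1,5,6,7,8,9,10}  ✓accept
'a' @ 4: {1,5,6,7,8,10,11}  ✓accept
'c' @ 5: {1,5,6,7,8,9,10}  ✓accept
'a' @ 6: {1,5,6,7,8,10,11}  ✓accept
final: {1,5,6,7,8,10,11}; accept 1 in set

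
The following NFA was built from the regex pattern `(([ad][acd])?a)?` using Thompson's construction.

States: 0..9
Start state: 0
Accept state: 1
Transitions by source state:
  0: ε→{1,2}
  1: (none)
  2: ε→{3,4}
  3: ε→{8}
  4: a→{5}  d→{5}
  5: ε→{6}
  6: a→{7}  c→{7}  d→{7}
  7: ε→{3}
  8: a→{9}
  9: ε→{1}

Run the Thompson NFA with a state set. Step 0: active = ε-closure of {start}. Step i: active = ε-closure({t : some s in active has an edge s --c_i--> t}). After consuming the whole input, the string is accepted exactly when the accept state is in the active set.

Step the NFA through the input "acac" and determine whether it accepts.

start: ε-closure({0}) = {0,1,2,3,4,8}
'a' @ 1: {1,5,6,9}  ✓accept
'c' @ 2: {3,7,8}
'a' @ 3: {1,9}  ✓accept
'c' @ 4: {}  — dead — no transitions
end set {} — state 1 not in

Answer: REJECT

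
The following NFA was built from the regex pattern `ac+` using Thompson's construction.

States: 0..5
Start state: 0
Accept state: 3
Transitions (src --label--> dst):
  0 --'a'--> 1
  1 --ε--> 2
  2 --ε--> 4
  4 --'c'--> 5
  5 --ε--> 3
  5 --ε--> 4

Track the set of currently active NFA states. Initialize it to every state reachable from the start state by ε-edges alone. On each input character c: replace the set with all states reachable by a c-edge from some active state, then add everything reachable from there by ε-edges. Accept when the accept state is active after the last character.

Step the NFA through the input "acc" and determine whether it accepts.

initial (ε-close {0}): {0}
'a' @ 1: {1,2,4}
'c' @ 2: {3,4,5}  [accepting]
'c' @ 3: {3,4,5}  [accepting]
end set {3,4,5} — state 3 in

Answer: ACCEPT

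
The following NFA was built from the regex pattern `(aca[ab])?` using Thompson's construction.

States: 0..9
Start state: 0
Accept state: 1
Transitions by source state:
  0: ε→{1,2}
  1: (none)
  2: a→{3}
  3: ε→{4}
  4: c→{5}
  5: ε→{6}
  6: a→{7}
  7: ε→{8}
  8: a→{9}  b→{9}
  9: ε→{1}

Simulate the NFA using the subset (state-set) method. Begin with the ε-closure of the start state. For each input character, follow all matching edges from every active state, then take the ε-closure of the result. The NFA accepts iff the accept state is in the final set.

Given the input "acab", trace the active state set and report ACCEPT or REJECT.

Answer: ACCEPT

Trace:
initial (ε-close {0}): {0,1,2}
'a' @ 1: {3,4}
'c' @ 2: {5,6}
'a' @ 3: {7,8}
'b' @ 4: {1,9}  ✓accept
after full input: {1,9}  (accept=1 in)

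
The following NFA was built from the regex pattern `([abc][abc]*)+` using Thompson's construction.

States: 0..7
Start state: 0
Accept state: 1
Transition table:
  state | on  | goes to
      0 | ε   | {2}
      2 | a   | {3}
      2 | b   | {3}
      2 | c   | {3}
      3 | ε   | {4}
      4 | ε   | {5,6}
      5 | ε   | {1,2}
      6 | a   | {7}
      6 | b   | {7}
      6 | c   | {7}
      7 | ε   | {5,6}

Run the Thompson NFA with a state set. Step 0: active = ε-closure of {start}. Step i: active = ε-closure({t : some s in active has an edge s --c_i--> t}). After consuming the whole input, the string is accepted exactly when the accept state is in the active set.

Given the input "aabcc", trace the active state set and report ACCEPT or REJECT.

Answer: ACCEPT

Steps:
initial (ε-close {0}): {0,2}
'a' @ 1: {1,2,3,4,5,6}  [accepting]
'a' @ 2: {1,2,3,4,5,6,7}  [accepting]
'b' @ 3: {1,2,3,4,5,6,7}  [accepting]
'c' @ 4: {1,2,3,4,5,6,7}  [accepting]
'c' @ 5: {1,2,3,4,5,6,7}  [accepting]
final: {1,2,3,4,5,6,7}; accept 1 in set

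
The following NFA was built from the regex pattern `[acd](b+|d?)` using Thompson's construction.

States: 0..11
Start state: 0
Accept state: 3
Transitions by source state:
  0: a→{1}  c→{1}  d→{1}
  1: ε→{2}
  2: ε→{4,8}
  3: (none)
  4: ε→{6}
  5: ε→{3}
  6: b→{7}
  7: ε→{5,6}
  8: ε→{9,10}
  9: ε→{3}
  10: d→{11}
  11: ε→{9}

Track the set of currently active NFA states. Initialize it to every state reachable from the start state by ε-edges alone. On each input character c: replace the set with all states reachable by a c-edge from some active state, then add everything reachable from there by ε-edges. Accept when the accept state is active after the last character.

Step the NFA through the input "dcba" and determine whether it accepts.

S₀ = ε-closure({0}) = {0}
'd' @ 1: {1,2,3,4,6,8,9,10}  ✓accept
'c' @ 2: {}  — dead — no transitions
rest 'ba' ignored (set empty)
end set {} — state 3 not in

Answer: REJECT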